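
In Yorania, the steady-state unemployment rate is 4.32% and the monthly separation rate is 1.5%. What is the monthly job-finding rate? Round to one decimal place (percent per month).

Job-finding rate ≈ 33.2% per month.

From u* = s/(s+f): f = s·(1−u)/u.
f = 1.5 × (1 − 0.0432) / 0.0432 = 1.4352 / 0.0432 ≈ 33.2% per month.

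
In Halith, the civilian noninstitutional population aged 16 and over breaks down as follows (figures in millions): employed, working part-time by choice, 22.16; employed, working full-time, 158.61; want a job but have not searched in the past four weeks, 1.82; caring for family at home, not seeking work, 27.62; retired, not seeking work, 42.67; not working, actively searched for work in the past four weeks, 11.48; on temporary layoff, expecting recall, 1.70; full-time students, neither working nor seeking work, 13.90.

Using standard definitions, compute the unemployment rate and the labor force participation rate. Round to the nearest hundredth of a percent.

Unemployment rate ≈ 6.80%; labor force participation rate ≈ 69.28%.

Employed = 22.16 + 158.61 = 180.77 million.
Unemployed = 11.48 + 1.70 = 13.18 million (jobless and actively searching, or on temporary layoff).
Labor force = 180.77 + 13.18 = 193.95 million.
Not in labor force = 1.82 + 27.62 + 42.67 + 13.90 = 86.01 million (those not working and not actively searching are outside the labor force — including those who want a job but have given up searching).
Civilian working-age population = 193.95 + 86.01 = 279.96 million.
Unemployment rate = 13.18 / 193.95 = 6.80%.
Labor force participation rate = 193.95 / 279.96 = 69.28%.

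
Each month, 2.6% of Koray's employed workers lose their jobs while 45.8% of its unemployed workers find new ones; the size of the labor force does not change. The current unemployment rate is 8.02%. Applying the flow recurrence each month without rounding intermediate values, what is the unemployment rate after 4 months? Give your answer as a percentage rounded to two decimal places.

With a fixed labor force, u_{t+1} = u_t + s·(1−u_t) − f·u_t = u_t·(1−s−f) + s.
Here 1−s−f = 0.516 and s = 0.026.
u_1 = 0.080200 × 0.516 + 0.026 = 0.067383.
u_2 = 0.067383 × 0.516 + 0.026 = 0.060770.
u_3 = 0.060770 × 0.516 + 0.026 = 0.057357.
u_4 = 0.057357 × 0.516 + 0.026 = 0.055596.

Unemployment rate after four months ≈ 5.56%.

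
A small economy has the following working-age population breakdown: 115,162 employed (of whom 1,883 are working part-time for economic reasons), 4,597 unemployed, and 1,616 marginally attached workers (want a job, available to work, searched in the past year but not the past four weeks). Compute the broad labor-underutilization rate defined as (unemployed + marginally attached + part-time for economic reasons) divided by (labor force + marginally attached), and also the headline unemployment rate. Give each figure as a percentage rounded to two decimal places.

Labor force = 115,162 + 4,597 = 119,759.
Numerator = 4,597 + 1,616 + 1,883 = 8,096.
Denominator = 119,759 + 1,616 = 121,375.
Broad rate = 8,096 / 121,375 = 6.67%.
Headline unemployment rate = 4,597 / 119,759 = 3.84%.

Broad underutilization rate ≈ 6.67%; headline unemployment rate ≈ 3.84%.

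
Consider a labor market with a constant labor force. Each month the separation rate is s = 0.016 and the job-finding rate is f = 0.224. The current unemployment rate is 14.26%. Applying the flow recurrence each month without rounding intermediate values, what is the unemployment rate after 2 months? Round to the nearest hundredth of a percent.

With a fixed labor force, u_{t+1} = u_t + s·(1−u_t) − f·u_t = u_t·(1−s−f) + s.
Here 1−s−f = 0.760 and s = 0.016.
u_1 = 0.142600 × 0.760 + 0.016 = 0.124376.
u_2 = 0.124376 × 0.760 + 0.016 = 0.110526.

Unemployment rate after two months ≈ 11.05%.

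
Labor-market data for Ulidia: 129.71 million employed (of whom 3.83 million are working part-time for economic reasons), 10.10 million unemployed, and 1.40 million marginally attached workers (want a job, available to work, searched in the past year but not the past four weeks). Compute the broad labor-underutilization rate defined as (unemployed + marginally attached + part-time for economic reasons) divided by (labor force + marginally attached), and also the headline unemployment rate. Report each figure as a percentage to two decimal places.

Labor force = 129.71 + 10.10 = 139.81 million.
Numerator = 10.10 + 1.40 + 3.83 = 15.33 million.
Denominator = 139.81 + 1.40 = 141.21 million.
Broad rate = 15.33 / 141.21 = 10.86%.
Headline unemployment rate = 10.10 / 139.81 = 7.22%.

Broad underutilization rate ≈ 10.86%; headline unemployment rate ≈ 7.22%.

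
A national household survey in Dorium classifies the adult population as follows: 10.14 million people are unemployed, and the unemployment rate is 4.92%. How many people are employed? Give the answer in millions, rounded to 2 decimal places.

About 195.96 million are employed.

Labor force = U / u = 10.14 / 0.0492 ≈ 206.10 million.
Employed = labor force − unemployed = 206.10 − 10.14 = 195.96 million.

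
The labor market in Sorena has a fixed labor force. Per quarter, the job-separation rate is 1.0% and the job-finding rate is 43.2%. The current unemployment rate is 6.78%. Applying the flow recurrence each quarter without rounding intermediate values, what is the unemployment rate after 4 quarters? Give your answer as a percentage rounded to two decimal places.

Unemployment rate after four quarters ≈ 2.70%.

With a fixed labor force, u_{t+1} = u_t + s·(1−u_t) − f·u_t = u_t·(1−s−f) + s.
Here 1−s−f = 0.558 and s = 0.010.
u_1 = 0.067800 × 0.558 + 0.010 = 0.047832.
u_2 = 0.047832 × 0.558 + 0.010 = 0.036690.
u_3 = 0.036690 × 0.558 + 0.010 = 0.030473.
u_4 = 0.030473 × 0.558 + 0.010 = 0.027004.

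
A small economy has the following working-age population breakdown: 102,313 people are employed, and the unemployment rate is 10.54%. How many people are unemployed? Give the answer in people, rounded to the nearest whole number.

Let U be the number unemployed. The labor force is E + U, and U/(E+U) = 0.1054.
So U = 0.1054 × 102,313 / (1 − 0.1054) = 10783.79 / 0.8946 ≈ 12,054.

About 12,054 are unemployed.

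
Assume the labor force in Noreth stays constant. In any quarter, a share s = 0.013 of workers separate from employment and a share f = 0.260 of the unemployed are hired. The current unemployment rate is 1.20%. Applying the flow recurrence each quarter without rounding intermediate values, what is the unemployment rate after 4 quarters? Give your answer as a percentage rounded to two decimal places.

With a fixed labor force, u_{t+1} = u_t + s·(1−u_t) − f·u_t = u_t·(1−s−f) + s.
Here 1−s−f = 0.727 and s = 0.013.
u_1 = 0.012000 × 0.727 + 0.013 = 0.021724.
u_2 = 0.021724 × 0.727 + 0.013 = 0.028793.
u_3 = 0.028793 × 0.727 + 0.013 = 0.033933.
u_4 = 0.033933 × 0.727 + 0.013 = 0.037669.

Unemployment rate after four quarters ≈ 3.77%.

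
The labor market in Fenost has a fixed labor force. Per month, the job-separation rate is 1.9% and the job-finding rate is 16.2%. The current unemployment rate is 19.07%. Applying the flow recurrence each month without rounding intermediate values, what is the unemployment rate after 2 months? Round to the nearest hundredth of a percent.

Unemployment rate after two months ≈ 16.25%.

With a fixed labor force, u_{t+1} = u_t + s·(1−u_t) − f·u_t = u_t·(1−s−f) + s.
Here 1−s−f = 0.819 and s = 0.019.
u_1 = 0.190700 × 0.819 + 0.019 = 0.175183.
u_2 = 0.175183 × 0.819 + 0.019 = 0.162475.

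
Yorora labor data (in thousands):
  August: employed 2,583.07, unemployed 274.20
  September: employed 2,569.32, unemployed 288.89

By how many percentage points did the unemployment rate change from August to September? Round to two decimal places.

August: labor force = 2,583.07 + 274.20 = 2,857.27; u = 274.20/2,857.27 = 9.60%.
September: labor force = 2,569.32 + 288.89 = 2,858.21; u = 288.89/2,858.21 = 10.11%.
Change = 10.11% − 9.60% = +0.51 pp.

The unemployment rate changed by +0.51 percentage points.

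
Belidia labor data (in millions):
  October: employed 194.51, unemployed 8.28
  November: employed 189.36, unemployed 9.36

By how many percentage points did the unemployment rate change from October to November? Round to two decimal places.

The unemployment rate changed by +0.63 percentage points.

October: labor force = 194.51 + 8.28 = 202.79; u = 8.28/202.79 = 4.08%.
November: labor force = 189.36 + 9.36 = 198.72; u = 9.36/198.72 = 4.71%.
Change = 4.71% − 4.08% = +0.63 pp.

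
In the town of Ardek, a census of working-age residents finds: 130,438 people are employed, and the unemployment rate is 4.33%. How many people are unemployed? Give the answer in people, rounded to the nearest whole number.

About 5,904 are unemployed.

Let U be the number unemployed. The labor force is E + U, and U/(E+U) = 0.0433.
So U = 0.0433 × 130,438 / (1 − 0.0433) = 5647.97 / 0.9567 ≈ 5,904.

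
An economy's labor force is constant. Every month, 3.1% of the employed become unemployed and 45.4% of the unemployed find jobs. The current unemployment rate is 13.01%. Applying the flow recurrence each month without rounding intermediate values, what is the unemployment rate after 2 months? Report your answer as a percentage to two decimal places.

Unemployment rate after two months ≈ 8.15%.

With a fixed labor force, u_{t+1} = u_t + s·(1−u_t) − f·u_t = u_t·(1−s−f) + s.
Here 1−s−f = 0.515 and s = 0.031.
u_1 = 0.130100 × 0.515 + 0.031 = 0.098001.
u_2 = 0.098001 × 0.515 + 0.031 = 0.081471.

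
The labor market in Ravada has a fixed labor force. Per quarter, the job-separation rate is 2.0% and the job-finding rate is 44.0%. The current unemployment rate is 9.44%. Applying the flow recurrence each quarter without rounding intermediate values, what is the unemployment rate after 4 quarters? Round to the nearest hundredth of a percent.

Unemployment rate after four quarters ≈ 4.78%.

With a fixed labor force, u_{t+1} = u_t + s·(1−u_t) − f·u_t = u_t·(1−s−f) + s.
Here 1−s−f = 0.540 and s = 0.020.
u_1 = 0.094400 × 0.540 + 0.020 = 0.070976.
u_2 = 0.070976 × 0.540 + 0.020 = 0.058327.
u_3 = 0.058327 × 0.540 + 0.020 = 0.051497.
u_4 = 0.051497 × 0.540 + 0.020 = 0.047808.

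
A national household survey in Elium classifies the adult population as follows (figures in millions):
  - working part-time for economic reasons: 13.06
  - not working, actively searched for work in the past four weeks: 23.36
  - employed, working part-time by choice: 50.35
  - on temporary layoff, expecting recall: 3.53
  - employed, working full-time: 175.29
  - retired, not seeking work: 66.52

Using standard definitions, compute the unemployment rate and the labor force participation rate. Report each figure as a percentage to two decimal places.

Employed = 13.06 + 50.35 + 175.29 = 238.70 million (anyone who worked, including part-time for economic reasons, counts as employed).
Unemployed = 23.36 + 3.53 = 26.89 million (jobless and actively searching, or on temporary layoff).
Labor force = 238.70 + 26.89 = 265.59 million.
Not in labor force = 66.52 million (those not working and not actively searching are outside the labor force).
Civilian working-age population = 265.59 + 66.52 = 332.11 million.
Unemployment rate = 26.89 / 265.59 = 10.12%.
Labor force participation rate = 265.59 / 332.11 = 79.97%.

Unemployment rate ≈ 10.12%; labor force participation rate ≈ 79.97%.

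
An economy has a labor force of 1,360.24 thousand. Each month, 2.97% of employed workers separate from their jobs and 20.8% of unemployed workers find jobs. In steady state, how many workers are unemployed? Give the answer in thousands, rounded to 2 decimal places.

About 169.96 thousand are unemployed in steady state.

Steady-state unemployment rate u* = s/(s+f) = 2.97/(2.97+20.8) = 0.124947.
Unemployed = u* × labor force = 0.124947 × 1,360.24 ≈ 169.96 thousand.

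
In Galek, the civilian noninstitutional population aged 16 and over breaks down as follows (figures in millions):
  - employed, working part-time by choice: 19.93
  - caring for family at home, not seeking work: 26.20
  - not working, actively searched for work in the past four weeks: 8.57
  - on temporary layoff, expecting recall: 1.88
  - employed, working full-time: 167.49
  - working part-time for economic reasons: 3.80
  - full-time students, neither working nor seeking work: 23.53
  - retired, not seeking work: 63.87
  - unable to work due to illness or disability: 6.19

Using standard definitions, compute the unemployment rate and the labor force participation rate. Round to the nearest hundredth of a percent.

Unemployment rate ≈ 5.18%; labor force participation rate ≈ 62.74%.

Employed = 19.93 + 167.49 + 3.80 = 191.22 million (anyone who worked, including part-time for economic reasons, counts as employed).
Unemployed = 8.57 + 1.88 = 10.45 million (jobless and actively searching, or on temporary layoff).
Labor force = 191.22 + 10.45 = 201.67 million.
Not in labor force = 26.20 + 23.53 + 63.87 + 6.19 = 119.79 million (those not working and not actively searching are outside the labor force).
Civilian working-age population = 201.67 + 119.79 = 321.46 million.
Unemployment rate = 10.45 / 201.67 = 5.18%.
Labor force participation rate = 201.67 / 321.46 = 62.74%.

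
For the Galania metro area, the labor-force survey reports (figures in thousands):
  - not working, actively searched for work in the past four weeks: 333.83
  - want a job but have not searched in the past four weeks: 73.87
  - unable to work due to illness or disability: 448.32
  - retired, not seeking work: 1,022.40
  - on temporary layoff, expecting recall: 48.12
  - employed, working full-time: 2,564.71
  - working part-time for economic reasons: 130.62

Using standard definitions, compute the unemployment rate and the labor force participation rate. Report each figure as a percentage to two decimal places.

Employed = 2,564.71 + 130.62 = 2,695.33 thousand (anyone who worked, including part-time for economic reasons, counts as employed).
Unemployed = 333.83 + 48.12 = 381.95 thousand (jobless and actively searching, or on temporary layoff).
Labor force = 2,695.33 + 381.95 = 3,077.28 thousand.
Not in labor force = 73.87 + 448.32 + 1,022.40 = 1,544.59 thousand (those not working and not actively searching are outside the labor force — including those who want a job but have given up searching).
Civilian working-age population = 3,077.28 + 1,544.59 = 4,621.87 thousand.
Unemployment rate = 381.95 / 3,077.28 = 12.41%.
Labor force participation rate = 3,077.28 / 4,621.87 = 66.58%.

Unemployment rate ≈ 12.41%; labor force participation rate ≈ 66.58%.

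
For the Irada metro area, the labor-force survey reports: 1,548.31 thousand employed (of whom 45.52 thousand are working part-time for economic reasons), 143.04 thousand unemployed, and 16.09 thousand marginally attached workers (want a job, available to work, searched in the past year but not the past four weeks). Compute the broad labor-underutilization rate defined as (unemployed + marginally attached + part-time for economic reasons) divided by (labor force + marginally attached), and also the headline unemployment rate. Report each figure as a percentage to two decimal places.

Labor force = 1,548.31 + 143.04 = 1,691.35 thousand.
Numerator = 143.04 + 16.09 + 45.52 = 204.65 thousand.
Denominator = 1,691.35 + 16.09 = 1,707.44 thousand.
Broad rate = 204.65 / 1,707.44 = 11.99%.
Headline unemployment rate = 143.04 / 1,691.35 = 8.46%.

Broad underutilization rate ≈ 11.99%; headline unemployment rate ≈ 8.46%.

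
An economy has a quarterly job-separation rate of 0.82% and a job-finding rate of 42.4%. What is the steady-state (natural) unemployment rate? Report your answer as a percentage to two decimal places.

Steady-state unemployment rate ≈ 1.90%.

At steady state the flows balance: s·E = f·U, so U/(E+U) = s/(s+f).
u* = 0.82 / (0.82 + 42.4) = 0.82 / 43.22 = 1.90%.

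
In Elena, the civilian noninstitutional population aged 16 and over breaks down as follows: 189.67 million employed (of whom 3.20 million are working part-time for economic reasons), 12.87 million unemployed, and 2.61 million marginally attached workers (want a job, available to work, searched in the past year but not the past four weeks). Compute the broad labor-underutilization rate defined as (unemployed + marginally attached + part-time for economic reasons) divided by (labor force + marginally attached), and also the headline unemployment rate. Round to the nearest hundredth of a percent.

Labor force = 189.67 + 12.87 = 202.54 million.
Numerator = 12.87 + 2.61 + 3.20 = 18.68 million.
Denominator = 202.54 + 2.61 = 205.15 million.
Broad rate = 18.68 / 205.15 = 9.11%.
Headline unemployment rate = 12.87 / 202.54 = 6.35%.

Broad underutilization rate ≈ 9.11%; headline unemployment rate ≈ 6.35%.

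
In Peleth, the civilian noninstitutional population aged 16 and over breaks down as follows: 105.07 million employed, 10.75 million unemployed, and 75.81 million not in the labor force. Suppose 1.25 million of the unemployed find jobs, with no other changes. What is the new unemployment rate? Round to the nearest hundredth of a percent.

New unemployment rate ≈ 8.20%.

Initially, labor force = 105.07 + 10.75 = 115.82 million, so u = 10.75/115.82 = 9.28%.
After the change, unemployed falls and employed rises by 1.25; labor force unchanged → E = 106.32, U = 9.50, labor force = 115.82 million.
New unemployment rate = 9.50 / 115.82 = 8.20%.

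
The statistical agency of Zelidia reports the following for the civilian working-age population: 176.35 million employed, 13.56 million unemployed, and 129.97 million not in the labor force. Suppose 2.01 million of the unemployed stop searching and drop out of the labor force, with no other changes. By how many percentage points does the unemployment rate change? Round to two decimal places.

The unemployment rate changes by −0.99 percentage points.

Initially, labor force = 176.35 + 13.56 = 189.91 million, so u = 13.56/189.91 = 7.14%.
After the change, unemployed and labor force both fall by 2.01 → E = 176.35, U = 11.55, labor force = 187.90 million.
New unemployment rate = 11.55 / 187.90 = 6.15%.
Change = 6.15% − 7.14% = −0.99 percentage points.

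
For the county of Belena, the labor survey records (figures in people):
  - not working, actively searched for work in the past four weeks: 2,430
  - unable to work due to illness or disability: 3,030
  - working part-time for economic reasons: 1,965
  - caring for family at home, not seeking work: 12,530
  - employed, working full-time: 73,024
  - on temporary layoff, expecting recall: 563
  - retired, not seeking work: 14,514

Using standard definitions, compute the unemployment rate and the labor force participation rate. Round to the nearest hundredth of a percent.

Employed = 1,965 + 73,024 = 74,989 (anyone who worked, including part-time for economic reasons, counts as employed).
Unemployed = 2,430 + 563 = 2,993 (jobless and actively searching, or on temporary layoff).
Labor force = 74,989 + 2,993 = 77,982.
Not in labor force = 3,030 + 12,530 + 14,514 = 30,074 (those not working and not actively searching are outside the labor force).
Civilian working-age population = 77,982 + 30,074 = 108,056.
Unemployment rate = 2,993 / 77,982 = 3.84%.
Labor force participation rate = 77,982 / 108,056 = 72.17%.

Unemployment rate ≈ 3.84%; labor force participation rate ≈ 72.17%.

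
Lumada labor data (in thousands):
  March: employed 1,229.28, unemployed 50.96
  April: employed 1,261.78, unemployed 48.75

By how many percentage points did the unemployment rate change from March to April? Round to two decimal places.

March: labor force = 1,229.28 + 50.96 = 1,280.24; u = 50.96/1,280.24 = 3.98%.
April: labor force = 1,261.78 + 48.75 = 1,310.53; u = 48.75/1,310.53 = 3.72%.
Change = 3.72% − 3.98% = −0.26 pp.

The unemployment rate changed by −0.26 percentage points.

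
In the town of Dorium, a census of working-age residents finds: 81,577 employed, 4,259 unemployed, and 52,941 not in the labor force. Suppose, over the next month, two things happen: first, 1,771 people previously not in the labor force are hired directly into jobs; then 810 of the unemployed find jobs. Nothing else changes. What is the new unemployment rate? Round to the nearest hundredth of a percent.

Initially, labor force = 81,577 + 4,259 = 85,836, so u = 4,259/85,836 = 4.96%.
After the first change, employed and labor force both rise by 1,771; unemployed unchanged → E = 83,348, U = 4,259, labor force = 87,607.
After the second change, unemployed falls and employed rises by 810; labor force unchanged → E = 84,158, U = 3,449, labor force = 87,607.
New unemployment rate = 3,449 / 87,607 = 3.94%.

New unemployment rate ≈ 3.94%.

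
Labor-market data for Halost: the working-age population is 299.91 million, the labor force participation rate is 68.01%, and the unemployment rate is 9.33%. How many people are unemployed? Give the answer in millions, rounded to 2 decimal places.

About 19.03 million are unemployed.

Labor force = 0.6801 × 299.91 = 203.97 million.
Unemployed = 0.0933 × 203.97 ≈ 19.03 million.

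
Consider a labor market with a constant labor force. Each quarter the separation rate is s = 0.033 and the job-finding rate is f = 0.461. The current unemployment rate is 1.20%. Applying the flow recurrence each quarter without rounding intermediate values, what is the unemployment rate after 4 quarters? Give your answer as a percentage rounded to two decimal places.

With a fixed labor force, u_{t+1} = u_t + s·(1−u_t) − f·u_t = u_t·(1−s−f) + s.
Here 1−s−f = 0.506 and s = 0.033.
u_1 = 0.012000 × 0.506 + 0.033 = 0.039072.
u_2 = 0.039072 × 0.506 + 0.033 = 0.052770.
u_3 = 0.052770 × 0.506 + 0.033 = 0.059702.
u_4 = 0.059702 × 0.506 + 0.033 = 0.063209.

Unemployment rate after four quarters ≈ 6.32%.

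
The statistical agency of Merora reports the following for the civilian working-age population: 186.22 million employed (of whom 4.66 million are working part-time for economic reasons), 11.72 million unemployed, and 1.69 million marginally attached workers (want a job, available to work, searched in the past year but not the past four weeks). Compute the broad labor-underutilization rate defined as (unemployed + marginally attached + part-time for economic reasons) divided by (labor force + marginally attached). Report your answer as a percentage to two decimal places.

Broad underutilization rate ≈ 9.05%.

Labor force = 186.22 + 11.72 = 197.94 million.
Numerator = 11.72 + 1.69 + 4.66 = 18.07 million.
Denominator = 197.94 + 1.69 = 199.63 million.
Broad rate = 18.07 / 199.63 = 9.05%.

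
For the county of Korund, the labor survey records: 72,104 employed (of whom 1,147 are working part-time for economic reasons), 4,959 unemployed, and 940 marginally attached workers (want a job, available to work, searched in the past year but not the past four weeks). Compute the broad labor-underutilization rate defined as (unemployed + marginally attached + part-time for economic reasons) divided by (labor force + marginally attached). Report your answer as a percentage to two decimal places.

Labor force = 72,104 + 4,959 = 77,063.
Numerator = 4,959 + 940 + 1,147 = 7,046.
Denominator = 77,063 + 940 = 78,003.
Broad rate = 7,046 / 78,003 = 9.03%.

Broad underutilization rate ≈ 9.03%.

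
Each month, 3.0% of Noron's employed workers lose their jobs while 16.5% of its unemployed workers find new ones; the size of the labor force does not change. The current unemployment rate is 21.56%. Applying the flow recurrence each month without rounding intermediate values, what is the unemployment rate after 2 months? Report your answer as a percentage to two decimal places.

Unemployment rate after two months ≈ 19.39%.

With a fixed labor force, u_{t+1} = u_t + s·(1−u_t) − f·u_t = u_t·(1−s−f) + s.
Here 1−s−f = 0.805 and s = 0.030.
u_1 = 0.215600 × 0.805 + 0.030 = 0.203558.
u_2 = 0.203558 × 0.805 + 0.030 = 0.193864.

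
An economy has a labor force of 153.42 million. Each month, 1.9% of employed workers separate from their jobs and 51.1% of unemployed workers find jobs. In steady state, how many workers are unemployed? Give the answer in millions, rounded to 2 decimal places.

Steady-state unemployment rate u* = s/(s+f) = 1.9/(1.9+51.1) = 0.035849.
Unemployed = u* × labor force = 0.035849 × 153.42 ≈ 5.50 million.

About 5.50 million are unemployed in steady state.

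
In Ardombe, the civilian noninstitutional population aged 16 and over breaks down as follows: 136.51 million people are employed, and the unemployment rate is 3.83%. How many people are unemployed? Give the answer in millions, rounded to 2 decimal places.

About 5.44 million are unemployed.

Let U be the number unemployed. The labor force is E + U, and U/(E+U) = 0.0383.
So U = 0.0383 × 136.51 / (1 − 0.0383) = 5.2283 / 0.9617 ≈ 5.44 million.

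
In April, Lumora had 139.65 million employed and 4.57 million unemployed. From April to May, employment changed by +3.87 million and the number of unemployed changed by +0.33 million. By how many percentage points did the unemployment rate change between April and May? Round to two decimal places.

April: labor force = 139.65 + 4.57 = 144.22; u = 4.57/144.22 = 3.17%.
May: labor force = 143.52 + 4.90 = 148.42; u = 4.90/148.42 = 3.30%.
Change = 3.30% − 3.17% = +0.13 pp.

The unemployment rate changed by +0.13 percentage points.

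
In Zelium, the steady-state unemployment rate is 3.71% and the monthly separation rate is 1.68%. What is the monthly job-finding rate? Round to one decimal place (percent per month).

From u* = s/(s+f): f = s·(1−u)/u.
f = 1.68 × (1 − 0.0371) / 0.0371 = 1.6177 / 0.0371 ≈ 43.6% per month.

Job-finding rate ≈ 43.6% per month.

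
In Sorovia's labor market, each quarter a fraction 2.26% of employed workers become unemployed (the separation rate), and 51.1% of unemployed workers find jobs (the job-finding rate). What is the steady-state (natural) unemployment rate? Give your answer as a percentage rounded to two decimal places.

At steady state the flows balance: s·E = f·U, so U/(E+U) = s/(s+f).
u* = 2.26 / (2.26 + 51.1) = 2.26 / 53.36 = 4.24%.

Steady-state unemployment rate ≈ 4.24%.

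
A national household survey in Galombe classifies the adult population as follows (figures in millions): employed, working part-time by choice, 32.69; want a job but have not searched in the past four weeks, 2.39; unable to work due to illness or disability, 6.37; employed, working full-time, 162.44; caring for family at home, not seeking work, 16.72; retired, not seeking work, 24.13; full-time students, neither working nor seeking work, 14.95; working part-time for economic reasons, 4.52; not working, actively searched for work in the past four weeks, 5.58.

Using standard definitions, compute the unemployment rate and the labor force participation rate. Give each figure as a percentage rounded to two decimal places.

Unemployment rate ≈ 2.72%; labor force participation rate ≈ 76.07%.

Employed = 32.69 + 162.44 + 4.52 = 199.65 million (anyone who worked, including part-time for economic reasons, counts as employed).
Unemployed = 5.58 million.
Labor force = 199.65 + 5.58 = 205.23 million.
Not in labor force = 2.39 + 6.37 + 16.72 + 24.13 + 14.95 = 64.56 million (those not working and not actively searching are outside the labor force — including those who want a job but have given up searching).
Civilian working-age population = 205.23 + 64.56 = 269.79 million.
Unemployment rate = 5.58 / 205.23 = 2.72%.
Labor force participation rate = 205.23 / 269.79 = 76.07%.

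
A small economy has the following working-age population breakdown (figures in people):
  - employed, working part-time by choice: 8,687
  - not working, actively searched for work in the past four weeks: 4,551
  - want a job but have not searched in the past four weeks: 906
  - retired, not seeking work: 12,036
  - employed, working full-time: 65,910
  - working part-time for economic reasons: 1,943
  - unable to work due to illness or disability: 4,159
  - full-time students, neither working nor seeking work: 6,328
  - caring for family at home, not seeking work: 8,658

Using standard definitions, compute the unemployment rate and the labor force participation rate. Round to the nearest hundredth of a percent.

Employed = 8,687 + 65,910 + 1,943 = 76,540 (anyone who worked, including part-time for economic reasons, counts as employed).
Unemployed = 4,551.
Labor force = 76,540 + 4,551 = 81,091.
Not in labor force = 906 + 12,036 + 4,159 + 6,328 + 8,658 = 32,087 (those not working and not actively searching are outside the labor force — including those who want a job but have given up searching).
Civilian working-age population = 81,091 + 32,087 = 113,178.
Unemployment rate = 4,551 / 81,091 = 5.61%.
Labor force participation rate = 81,091 / 113,178 = 71.65%.

Unemployment rate ≈ 5.61%; labor force participation rate ≈ 71.65%.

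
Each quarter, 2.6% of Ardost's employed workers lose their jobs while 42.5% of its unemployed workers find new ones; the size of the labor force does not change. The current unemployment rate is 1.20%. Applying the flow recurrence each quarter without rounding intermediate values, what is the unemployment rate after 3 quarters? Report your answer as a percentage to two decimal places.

With a fixed labor force, u_{t+1} = u_t + s·(1−u_t) − f·u_t = u_t·(1−s−f) + s.
Here 1−s−f = 0.549 and s = 0.026.
u_1 = 0.012000 × 0.549 + 0.026 = 0.032588.
u_2 = 0.032588 × 0.549 + 0.026 = 0.043891.
u_3 = 0.043891 × 0.549 + 0.026 = 0.050096.

Unemployment rate after three quarters ≈ 5.01%.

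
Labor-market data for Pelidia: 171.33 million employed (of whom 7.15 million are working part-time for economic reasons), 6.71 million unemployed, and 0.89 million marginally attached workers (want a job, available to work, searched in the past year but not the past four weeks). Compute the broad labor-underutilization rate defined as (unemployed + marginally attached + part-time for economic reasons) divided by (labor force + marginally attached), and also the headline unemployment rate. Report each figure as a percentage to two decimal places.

Labor force = 171.33 + 6.71 = 178.04 million.
Numerator = 6.71 + 0.89 + 7.15 = 14.75 million.
Denominator = 178.04 + 0.89 = 178.93 million.
Broad rate = 14.75 / 178.93 = 8.24%.
Headline unemployment rate = 6.71 / 178.04 = 3.77%.

Broad underutilization rate ≈ 8.24%; headline unemployment rate ≈ 3.77%.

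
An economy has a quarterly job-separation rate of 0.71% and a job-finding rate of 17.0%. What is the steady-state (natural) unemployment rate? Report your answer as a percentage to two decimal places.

At steady state the flows balance: s·E = f·U, so U/(E+U) = s/(s+f).
u* = 0.71 / (0.71 + 17.0) = 0.71 / 17.71 = 4.01%.

Steady-state unemployment rate ≈ 4.01%.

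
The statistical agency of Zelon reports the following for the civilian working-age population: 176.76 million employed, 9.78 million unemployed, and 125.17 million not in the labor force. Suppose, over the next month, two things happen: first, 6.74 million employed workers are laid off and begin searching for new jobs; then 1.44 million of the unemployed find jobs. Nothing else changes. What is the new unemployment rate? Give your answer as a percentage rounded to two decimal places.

New unemployment rate ≈ 8.08%.

Initially, labor force = 176.76 + 9.78 = 186.54 million, so u = 9.78/186.54 = 5.24%.
After the first change, employed falls and unemployed rises by 6.74; labor force unchanged → E = 170.02, U = 16.52, labor force = 186.54 million.
After the second change, unemployed falls and employed rises by 1.44; labor force unchanged → E = 171.46, U = 15.08, labor force = 186.54 million.
New unemployment rate = 15.08 / 186.54 = 8.08%.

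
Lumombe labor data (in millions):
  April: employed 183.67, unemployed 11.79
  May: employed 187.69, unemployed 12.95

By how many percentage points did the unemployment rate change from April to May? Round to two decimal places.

April: labor force = 183.67 + 11.79 = 195.46; u = 11.79/195.46 = 6.03%.
May: labor force = 187.69 + 12.95 = 200.64; u = 12.95/200.64 = 6.45%.
Change = 6.45% − 6.03% = +0.42 pp.

The unemployment rate changed by +0.42 percentage points.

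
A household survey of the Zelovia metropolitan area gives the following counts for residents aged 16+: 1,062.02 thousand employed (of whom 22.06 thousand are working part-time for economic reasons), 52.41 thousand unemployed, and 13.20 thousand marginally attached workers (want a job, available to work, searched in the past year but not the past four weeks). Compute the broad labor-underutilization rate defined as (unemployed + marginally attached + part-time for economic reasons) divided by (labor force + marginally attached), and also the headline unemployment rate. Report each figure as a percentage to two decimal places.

Labor force = 1,062.02 + 52.41 = 1,114.43 thousand.
Numerator = 52.41 + 13.20 + 22.06 = 87.67 thousand.
Denominator = 1,114.43 + 13.20 = 1,127.63 thousand.
Broad rate = 87.67 / 1,127.63 = 7.77%.
Headline unemployment rate = 52.41 / 1,114.43 = 4.70%.

Broad underutilization rate ≈ 7.77%; headline unemployment rate ≈ 4.70%.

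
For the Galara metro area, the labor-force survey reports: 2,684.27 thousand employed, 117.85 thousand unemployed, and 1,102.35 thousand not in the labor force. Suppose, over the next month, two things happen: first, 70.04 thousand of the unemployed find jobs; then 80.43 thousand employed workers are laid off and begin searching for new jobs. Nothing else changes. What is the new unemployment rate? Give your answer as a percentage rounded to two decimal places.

New unemployment rate ≈ 4.58%.

Initially, labor force = 2,684.27 + 117.85 = 2,802.12 thousand, so u = 117.85/2,802.12 = 4.21%.
After the first change, unemployed falls and employed rises by 70.04; labor force unchanged → E = 2,754.31, U = 47.81, labor force = 2,802.12 thousand.
After the second change, employed falls and unemployed rises by 80.43; labor force unchanged → E = 2,673.88, U = 128.24, labor force = 2,802.12 thousand.
New unemployment rate = 128.24 / 2,802.12 = 4.58%.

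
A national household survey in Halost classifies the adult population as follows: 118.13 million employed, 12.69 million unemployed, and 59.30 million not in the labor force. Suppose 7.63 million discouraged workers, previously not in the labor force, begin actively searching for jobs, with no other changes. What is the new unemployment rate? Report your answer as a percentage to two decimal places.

Initially, labor force = 118.13 + 12.69 = 130.82 million, so u = 12.69/130.82 = 9.70%.
After the change, unemployed and labor force both rise by 7.63 → E = 118.13, U = 20.32, labor force = 138.45 million.
New unemployment rate = 20.32 / 138.45 = 14.68%.

New unemployment rate ≈ 14.68%.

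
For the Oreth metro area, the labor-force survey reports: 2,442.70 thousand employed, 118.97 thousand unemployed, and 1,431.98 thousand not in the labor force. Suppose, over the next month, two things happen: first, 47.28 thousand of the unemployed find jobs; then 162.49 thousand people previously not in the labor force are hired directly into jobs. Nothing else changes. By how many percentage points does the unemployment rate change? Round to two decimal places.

The unemployment rate changes by −2.01 percentage points.

Initially, labor force = 2,442.70 + 118.97 = 2,561.67 thousand, so u = 118.97/2,561.67 = 4.64%.
After the first change, unemployed falls and employed rises by 47.28; labor force unchanged → E = 2,489.98, U = 71.69, labor force = 2,561.67 thousand.
After the second change, employed and labor force both rise by 162.49; unemployed unchanged → E = 2,652.47, U = 71.69, labor force = 2,724.16 thousand.
New unemployment rate = 71.69 / 2,724.16 = 2.63%.
Change = 2.63% − 4.64% = −2.01 percentage points.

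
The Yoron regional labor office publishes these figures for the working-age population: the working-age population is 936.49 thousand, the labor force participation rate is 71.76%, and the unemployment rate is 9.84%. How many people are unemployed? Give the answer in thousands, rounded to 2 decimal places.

Labor force = 0.7176 × 936.49 = 672.03 thousand.
Unemployed = 0.0984 × 672.03 ≈ 66.13 thousand.

About 66.13 thousand are unemployed.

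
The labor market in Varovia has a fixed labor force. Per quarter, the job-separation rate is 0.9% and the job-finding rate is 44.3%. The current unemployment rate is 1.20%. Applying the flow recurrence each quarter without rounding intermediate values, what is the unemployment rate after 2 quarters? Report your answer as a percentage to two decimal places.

Unemployment rate after two quarters ≈ 1.75%.

With a fixed labor force, u_{t+1} = u_t + s·(1−u_t) − f·u_t = u_t·(1−s−f) + s.
Here 1−s−f = 0.548 and s = 0.009.
u_1 = 0.012000 × 0.548 + 0.009 = 0.015576.
u_2 = 0.015576 × 0.548 + 0.009 = 0.017536.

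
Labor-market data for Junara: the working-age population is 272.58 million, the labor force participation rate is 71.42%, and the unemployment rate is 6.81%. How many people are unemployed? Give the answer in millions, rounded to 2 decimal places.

Labor force = 0.7142 × 272.58 = 194.68 million.
Unemployed = 0.0681 × 194.68 ≈ 13.26 million.

About 13.26 million are unemployed.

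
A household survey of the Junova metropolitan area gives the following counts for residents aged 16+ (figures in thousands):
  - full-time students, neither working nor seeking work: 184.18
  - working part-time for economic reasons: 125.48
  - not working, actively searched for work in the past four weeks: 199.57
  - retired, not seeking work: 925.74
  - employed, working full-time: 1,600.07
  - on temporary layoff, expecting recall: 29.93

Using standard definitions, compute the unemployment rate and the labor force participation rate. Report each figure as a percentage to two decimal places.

Employed = 125.48 + 1,600.07 = 1,725.55 thousand (anyone who worked, including part-time for economic reasons, counts as employed).
Unemployed = 199.57 + 29.93 = 229.50 thousand (jobless and actively searching, or on temporary layoff).
Labor force = 1,725.55 + 229.50 = 1,955.05 thousand.
Not in labor force = 184.18 + 925.74 = 1,109.92 thousand (those not working and not actively searching are outside the labor force).
Civilian working-age population = 1,955.05 + 1,109.92 = 3,064.97 thousand.
Unemployment rate = 229.50 / 1,955.05 = 11.74%.
Labor force participation rate = 1,955.05 / 3,064.97 = 63.79%.

Unemployment rate ≈ 11.74%; labor force participation rate ≈ 63.79%.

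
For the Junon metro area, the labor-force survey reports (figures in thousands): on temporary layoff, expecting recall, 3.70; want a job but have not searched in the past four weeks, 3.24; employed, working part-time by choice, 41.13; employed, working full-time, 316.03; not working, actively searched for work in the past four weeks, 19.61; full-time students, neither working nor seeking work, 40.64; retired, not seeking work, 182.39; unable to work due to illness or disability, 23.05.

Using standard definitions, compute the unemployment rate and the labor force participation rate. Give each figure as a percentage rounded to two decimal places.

Unemployment rate ≈ 6.13%; labor force participation rate ≈ 60.41%.

Employed = 41.13 + 316.03 = 357.16 thousand.
Unemployed = 3.70 + 19.61 = 23.31 thousand (jobless and actively searching, or on temporary layoff).
Labor force = 357.16 + 23.31 = 380.47 thousand.
Not in labor force = 3.24 + 40.64 + 182.39 + 23.05 = 249.32 thousand (those not working and not actively searching are outside the labor force — including those who want a job but have given up searching).
Civilian working-age population = 380.47 + 249.32 = 629.79 thousand.
Unemployment rate = 23.31 / 380.47 = 6.13%.
Labor force participation rate = 380.47 / 629.79 = 60.41%.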